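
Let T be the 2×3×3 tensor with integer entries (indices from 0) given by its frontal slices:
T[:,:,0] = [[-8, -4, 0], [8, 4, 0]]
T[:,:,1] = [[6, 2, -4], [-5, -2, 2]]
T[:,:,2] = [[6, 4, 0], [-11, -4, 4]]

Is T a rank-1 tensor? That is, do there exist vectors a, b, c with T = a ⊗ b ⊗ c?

No

The mode-2 unfolding of T (rows indexed by j, columns by (i,k) = (0,0), (0,1), (0,2), (1,0), (1,1), (1,2)) is [[-8, 6, 6, 8, -5, -11], [-4, 2, 4, 4, -2, -4], [0, -4, 0, 0, 2, 4]].
There the 3×3 minor on rows j ∈ {0, 1, 2}, columns (i,k) ∈ {(0,0), (0,1), (0,2)} is det [[-8, 6, 6], [-4, 2, 4], [0, -4, 0]] = -32 ≠ 0, so this unfolding has rank ≥ 3; CP rank is at least every unfolding rank, so rank(T) ≥ 3.
In particular rank(T) ≥ 3 > 1, so T is not rank-1.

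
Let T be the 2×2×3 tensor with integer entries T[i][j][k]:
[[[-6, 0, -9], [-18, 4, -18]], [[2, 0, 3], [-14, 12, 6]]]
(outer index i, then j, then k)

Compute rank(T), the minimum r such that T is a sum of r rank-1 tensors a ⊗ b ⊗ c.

2

Lower bound: the mode-3 unfolding of T (rows indexed by k, columns by (i,j) = (0,0), (0,1), (1,0), (1,1)) is [[-6, -18, 2, -14], [0, 4, 0, 12], [-9, -18, 3, 6]].
There the 2×2 minor on rows k ∈ {0, 1}, columns (i,j) ∈ {(0,0), (0,1)} is det [[-6, -18], [0, 4]] = -24 ≠ 0, so this unfolding has rank ≥ 2; CP rank is at least every unfolding rank, so rank(T) ≥ 2. (This is only a lower bound: in general the CP rank may exceed every unfolding rank, so we still need to exhibit 2 rank-1 terms summing to T.)
Upper bound — finding two terms. Write S_k = T[:,:,k] for the frontal slices: S₀ = [[-6, -18], [2, -14]], S₁ = [[0, 4], [0, 12]], S₂ = [[-9, -18], [3, 6]].
If T = a₁ ⊗ b₁ ⊗ c₁ + a₂ ⊗ b₂ ⊗ c₂ then each S_k = c₁[k]·a₁b₁ᵀ + c₂[k]·a₂b₂ᵀ. S₀ and S₁ are linearly independent, so a₁b₁ᵀ and a₂b₂ᵀ must span the same plane of matrices: they are the rank-1 matrices of the form x·S₀ + y·S₁.
det(x·S₀ + y·S₁) is 120·x² − 80·xy = 40·(3·x − 2·y)(x), vanishing at (x:y) = (2:3) and (0:1).
M₁ = 2·S₀ + 3·S₁ = [[-12, -24], [4, 8]] = (-4)·[3, -1][1, 2]ᵀ and M₂ = S₁ = [[0, 4], [0, 12]] = 4·[1, 3][0, 1]ᵀ, so take a₁ = [3, -1], b₁ = [1, 2], a₂ = [1, 3], b₂ = [0, 1].
Each slice is an integer combination of E₁ = a₁b₁ᵀ and E₂ = a₂b₂ᵀ: S₀ = −2·E₁ − 6·E₂, S₁ = 4·E₂, S₂ = −3·E₁; reading off coefficients, c₁ = [-2, 0, -3] and c₂ = [-6, 4, 0].
Hence T = [3, -1] ⊗ [1, 2] ⊗ [-2, 0, -3] + [1, 3] ⊗ [0, 1] ⊗ [-6, 4, 0], so rank(T) ≤ 2.
These bounds meet, so rank(T) = 2.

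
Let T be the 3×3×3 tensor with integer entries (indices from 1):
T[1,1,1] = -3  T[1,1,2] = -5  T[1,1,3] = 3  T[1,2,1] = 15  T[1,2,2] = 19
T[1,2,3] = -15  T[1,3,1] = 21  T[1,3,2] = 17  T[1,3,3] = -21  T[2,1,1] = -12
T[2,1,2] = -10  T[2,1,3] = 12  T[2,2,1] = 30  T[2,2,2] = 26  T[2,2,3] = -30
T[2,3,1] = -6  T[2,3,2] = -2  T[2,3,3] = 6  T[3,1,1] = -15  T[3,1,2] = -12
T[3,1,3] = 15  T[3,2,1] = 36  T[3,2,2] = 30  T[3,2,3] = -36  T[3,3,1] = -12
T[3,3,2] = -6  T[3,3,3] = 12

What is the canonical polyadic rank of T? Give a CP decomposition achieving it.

rank(T) = 2

Lower bound: the mode-1 unfolding of T (rows indexed by i, columns by (j,k) = (1,1), (1,2), (1,3), (2,1), (2,2), (2,3), (3,1), (3,2), (3,3)) is [[-3, -5, 3, 15, 19, -15, 21, 17, -21], [-12, -10, 12, 30, 26, -30, -6, -2, 6], [-15, -12, 15, 36, 30, -36, -12, -6, 12]].
There the 2×2 minor on rows i ∈ {1, 2}, columns (j,k) ∈ {(1,1), (1,2)} is det [[-3, -5], [-12, -10]] = -30 ≠ 0, so this unfolding has rank ≥ 2; CP rank is at least every unfolding rank, so rank(T) ≥ 2. (Flattening ranks never certify an upper bound on CP rank; for that we must actually write T with 2 rank-1 terms.)
Upper bound — finding two terms. Write S_k = T[:,:,k] for the frontal slices: S₁ = [[-3, 15, 21], [-12, 30, -6], [-15, 36, -12]], S₂ = [[-5, 19, 17], [-10, 26, -2], [-12, 30, -6]], S₃ = [[3, -15, -21], [12, -30, 6], [15, -36, 12]].
If T = a₁ ∘ b₁ ∘ c₁ + a₂ ∘ b₂ ∘ c₂ then each S_k = c₁[k]·a₁b₁ᵀ + c₂[k]·a₂b₂ᵀ. S₁ and S₂ are linearly independent, so a₁b₁ᵀ and a₂b₂ᵀ must span the same plane of matrices: they are the rank-1 matrices of the form x·S₁ + y·S₂.
The 2×2 minor of x·S₁ + y·S₂ on rows {1,2}, columns {1,2} is 90·x² + 150·xy + 60·y² = 30·(3·x + 2·y)(x + y), vanishing at (x:y) = (2:-3) and (1:-1).
M₁ = 2·S₁ − 3·S₂ = [[9, -27, -9], [6, -18, -6], [6, -18, -6]] = 3·[3, 2, 2][1, -3, -1]ᵀ and M₂ = S₁ − S₂ = [[2, -4, 4], [-2, 4, -4], [-3, 6, -6]] = [2, -2, -3][1, -2, 2]ᵀ, so take a₁ = [3, 2, 2], b₁ = [1, -3, -1], a₂ = [2, -2, -3], b₂ = [1, -2, 2].
Each slice is an integer combination of E₁ = a₁b₁ᵀ and E₂ = a₂b₂ᵀ: S₁ = −3·E₁ + 3·E₂, S₂ = −3·E₁ + 2·E₂, S₃ = 3·E₁ − 3·E₂; reading off coefficients, c₁ = [-3, -3, 3] and c₂ = [3, 2, -3].
Hence T = [3, 2, 2] ∘ [1, -3, -1] ∘ [-3, -3, 3] + [2, -2, -3] ∘ [1, -2, 2] ∘ [3, 2, -3], so rank(T) ≤ 2.
These bounds meet, so rank(T) = 2.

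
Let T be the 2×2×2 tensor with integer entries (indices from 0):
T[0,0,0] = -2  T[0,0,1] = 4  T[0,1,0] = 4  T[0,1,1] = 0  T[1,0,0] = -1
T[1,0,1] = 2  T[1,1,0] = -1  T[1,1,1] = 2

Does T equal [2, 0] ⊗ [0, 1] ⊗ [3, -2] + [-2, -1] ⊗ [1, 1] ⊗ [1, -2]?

Reconstruct entrywise from the claimed factors. For example, T[0,0,1] = 4 and Σₗ aₗ[0]bₗ[0]cₗ[1] = (2)·(0)·(-2) + (-2)·(1)·(-2) = 4; checking all 8 entries, every one matches. The claim holds.

Yes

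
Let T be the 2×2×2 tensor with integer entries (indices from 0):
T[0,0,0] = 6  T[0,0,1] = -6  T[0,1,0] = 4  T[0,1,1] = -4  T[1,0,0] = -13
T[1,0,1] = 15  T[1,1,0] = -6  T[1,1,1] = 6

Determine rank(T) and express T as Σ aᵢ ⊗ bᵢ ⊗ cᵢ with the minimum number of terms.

rank(T) = 2

Lower bound: the mode-2 unfolding of T (rows indexed by j, columns by (i,k) = (0,0), (0,1), (1,0), (1,1)) is [[6, -6, -13, 15], [4, -4, -6, 6]].
There the 2×2 minor on rows j ∈ {0, 1}, columns (i,k) ∈ {(0,0), (1,0)} is det [[6, -13], [4, -6]] = 16 ≠ 0, so this unfolding has rank ≥ 2; CP rank is at least every unfolding rank, so rank(T) ≥ 2. (Unfolding ranks only ever bound the CP rank from below — rank(T) can be strictly larger than all of them — so the matching upper bound has to come from an explicit 2-term decomposition.)
Upper bound — finding two terms. Write S_k = T[:,:,k] for the frontal slices: S₀ = [[6, 4], [-13, -6]], S₁ = [[-6, -4], [15, 6]].
If T = a₁ ⊗ b₁ ⊗ c₁ + a₂ ⊗ b₂ ⊗ c₂ then each S_k = c₁[k]·a₁b₁ᵀ + c₂[k]·a₂b₂ᵀ. S₀ and S₁ are linearly independent, so a₁b₁ᵀ and a₂b₂ᵀ must span the same plane of matrices: they are the rank-1 matrices of the form x·S₀ + y·S₁.
det(x·S₀ + y·S₁) is 16·x² − 40·xy + 24·y² = 8·(2·x − 3·y)(x − y), vanishing at (x:y) = (3:2) and (1:1).
M₁ = 3·S₀ + 2·S₁ = [[6, 4], [-9, -6]] = [2, -3][3, 2]ᵀ and M₂ = S₀ + S₁ = [[0, 0], [2, 0]] = 2·[0, 1][1, 0]ᵀ, so take a₁ = [2, -3], b₁ = [3, 2], a₂ = [0, 1], b₂ = [1, 0].
Each slice is an integer combination of E₁ = a₁b₁ᵀ and E₂ = a₂b₂ᵀ: S₀ = E₁ − 4·E₂, S₁ = −E₁ + 6·E₂; reading off coefficients, c₁ = [1, -1] and c₂ = [-4, 6].
Hence T = [2, -3] ⊗ [3, 2] ⊗ [1, -1] + [0, 1] ⊗ [1, 0] ⊗ [-4, 6], so rank(T) ≤ 2.
These bounds meet, so rank(T) = 2.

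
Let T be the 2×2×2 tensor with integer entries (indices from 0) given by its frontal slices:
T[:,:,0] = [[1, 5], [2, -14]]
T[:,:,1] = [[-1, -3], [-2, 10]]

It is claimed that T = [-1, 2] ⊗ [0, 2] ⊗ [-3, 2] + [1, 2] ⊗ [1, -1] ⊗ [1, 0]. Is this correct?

No

Reconstruct entry (0,0,1) from the claimed factors: Σₗ aₗ[0]bₗ[0]cₗ[1] = (-1)·(0)·(2) + (1)·(1)·(0) = 0, but T[0,0,1] = -1. The claim is false.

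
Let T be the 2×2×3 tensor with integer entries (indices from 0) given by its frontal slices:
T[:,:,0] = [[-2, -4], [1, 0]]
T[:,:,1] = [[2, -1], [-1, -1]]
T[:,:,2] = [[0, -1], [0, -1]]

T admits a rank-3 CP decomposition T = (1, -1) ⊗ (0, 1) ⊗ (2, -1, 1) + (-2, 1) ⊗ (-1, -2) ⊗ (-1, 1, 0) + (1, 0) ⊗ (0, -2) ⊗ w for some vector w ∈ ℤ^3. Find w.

Subtract the known terms from T to get the rank-1 residual R = (1, 0) ⊗ (0, -2) ⊗ w, so R[i,j,k] = a[i]·b[j]·w[k]. Pick indices with nonzero a[0]·b[1] = (1)·(-2) = -2. Only the fibre through (0,1,·) is needed: R[0,1,:] = T[0,1,:] − Σₗ aₗ[0]bₗ[1]cₗ = [-4, -1, -1] − (1)·(1)·(2, -1, 1) − (-2)·(-2)·(-1, 1, 0) = [-2, -4, -2]. Then w[k] = R[0,1,k] / -2 for each k, giving w = [-2, -4, -2] / -2 = (1, 2, 1).

w = (1, 2, 1)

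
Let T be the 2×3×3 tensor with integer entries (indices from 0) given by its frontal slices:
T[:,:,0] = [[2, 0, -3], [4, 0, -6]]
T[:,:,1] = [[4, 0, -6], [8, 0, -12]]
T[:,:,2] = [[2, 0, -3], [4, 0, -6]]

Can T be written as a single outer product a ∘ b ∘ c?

If T = a ∘ b ∘ c then every fibre of T is a multiple of the corresponding factor, so read the factors off the fibres through the nonzero entry T[0,0,0] = 2.
The mode-1 fibre T[:,0,0] = [2, 4] gives a = [1, 2] (primitive direction); the mode-2 fibre T[0,:,0] = [2, 0, -3] gives b = [2, 0, -3]; then c[k] = T[0,0,k] / (a[0]·b[0]) = [2, 4, 2] / 2 = [1, 2, 1].
Expanding [1, 2] ∘ [2, 0, -3] ∘ [1, 2, 1] reproduces all 18 entries of T, so T = [1, 2] ∘ [2, 0, -3] ∘ [1, 2, 1] and rank(T) ≤ 1.
Equivalently every frontal slice T[:,:,k] is c[k] times the rank-1 matrix [1, 2] ∘ [2, 0, -3]. So T has rank 1 (it is nonzero).

Yes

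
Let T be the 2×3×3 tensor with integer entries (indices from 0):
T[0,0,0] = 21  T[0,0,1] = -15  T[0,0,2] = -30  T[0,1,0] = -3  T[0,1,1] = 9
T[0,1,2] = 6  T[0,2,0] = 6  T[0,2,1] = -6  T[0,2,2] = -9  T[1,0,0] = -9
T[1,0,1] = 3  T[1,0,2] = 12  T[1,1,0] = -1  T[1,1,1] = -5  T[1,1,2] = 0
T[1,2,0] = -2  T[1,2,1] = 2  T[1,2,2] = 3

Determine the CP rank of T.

2

Lower bound: in the mode-1 unfolding of T (rows indexed by i, columns by (j,k)) the 2×2 minor on rows i ∈ {0, 1}, columns (j,k) ∈ {(0,0), (0,1)} is det [[21, -15], [-9, 3]] = -72 ≠ 0, so that unfolding has rank ≥ 2 and hence rank(T) ≥ 2 (CP rank is at least every unfolding rank, though it can be larger).
Upper bound: with S_k = T[:,:,k], the two rank-1 terms a₁b₁ᵀ, a₂b₂ᵀ are the rank-1 members of the pencil x·S₀ + y·S₁.
The 2×2 minor of x·S₀ + y·S₁ on rows {0,1}, columns {0,1} is −48·x² + 48·y² = (-48)·(x − y)(x + y), vanishing at (x:y) = (1:1) and (1:-1).
M₁ = S₀ + S₁ = [[6, 6, 0], [-6, -6, 0]] = 6·[1, -1][1, 1, 0]ᵀ and M₂ = S₀ − S₁ = [[36, -12, 12], [-12, 4, -4]] = 4·[3, -1][3, -1, 1]ᵀ, so take a₁ = [1, -1], b₁ = [1, 1, 0], a₂ = [3, -1], b₂ = [3, -1, 1].
Each slice is an integer combination of E₁ = a₁b₁ᵀ and E₂ = a₂b₂ᵀ: S₀ = 3·E₁ + 2·E₂, S₁ = 3·E₁ − 2·E₂, S₂ = −3·E₁ − 3·E₂; reading off coefficients, c₁ = [3, 3, -3] and c₂ = [2, -2, -3].
Hence T = [1, -1] ⊗ [1, 1, 0] ⊗ [3, 3, -3] + [3, -1] ⊗ [3, -1, 1] ⊗ [2, -2, -3], so rank(T) ≤ 2.
These bounds meet, so rank(T) = 2.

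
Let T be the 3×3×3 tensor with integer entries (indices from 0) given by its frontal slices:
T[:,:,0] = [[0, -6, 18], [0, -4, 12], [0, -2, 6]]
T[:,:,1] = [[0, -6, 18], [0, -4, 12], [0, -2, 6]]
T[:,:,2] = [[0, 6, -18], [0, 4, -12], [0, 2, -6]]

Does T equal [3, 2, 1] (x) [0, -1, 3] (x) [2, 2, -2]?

Reconstruct entrywise from the claimed factors. For example, T[1,0,0] = 0 and Σₗ aₗ[1]bₗ[0]cₗ[0] = (2)·(0)·(2) = 0; checking all 27 entries, every one matches. The claim holds.

Yes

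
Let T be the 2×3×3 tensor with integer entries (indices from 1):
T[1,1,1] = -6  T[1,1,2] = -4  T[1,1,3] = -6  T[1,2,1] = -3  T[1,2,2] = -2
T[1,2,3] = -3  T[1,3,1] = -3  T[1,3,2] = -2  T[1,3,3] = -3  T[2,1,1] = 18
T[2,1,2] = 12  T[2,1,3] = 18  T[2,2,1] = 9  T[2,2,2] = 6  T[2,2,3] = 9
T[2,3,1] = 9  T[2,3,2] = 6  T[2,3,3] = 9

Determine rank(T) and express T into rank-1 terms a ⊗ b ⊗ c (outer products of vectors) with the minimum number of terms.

Lower bound: T ≠ 0 (e.g. T[1,1,1] = -6), so rank(T) ≥ 1.
Upper bound: if T = a ⊗ b ⊗ c then every fibre of T is a multiple of the corresponding factor, so read the factors off the fibres through the nonzero entry T[1,1,1] = -6.
The mode-1 fibre T[:,1,1] = [-6, 18] gives a = [1, -3] (primitive direction); the mode-2 fibre T[1,:,1] = [-6, -3, -3] gives b = [2, 1, 1]; then c[k] = T[1,1,k] / (a[1]·b[1]) = [-6, -4, -6] / 2 = [-3, -2, -3].
Expanding [1, -3] ⊗ [2, 1, 1] ⊗ [-3, -2, -3] reproduces all 18 entries of T, so T = [1, -3] ⊗ [2, 1, 1] ⊗ [-3, -2, -3] and rank(T) ≤ 1.
These bounds meet, so rank(T) = 1.
Check entry T[1,1,1] = -6: (1)·(2)·(-3) = -6.

rank(T) = 1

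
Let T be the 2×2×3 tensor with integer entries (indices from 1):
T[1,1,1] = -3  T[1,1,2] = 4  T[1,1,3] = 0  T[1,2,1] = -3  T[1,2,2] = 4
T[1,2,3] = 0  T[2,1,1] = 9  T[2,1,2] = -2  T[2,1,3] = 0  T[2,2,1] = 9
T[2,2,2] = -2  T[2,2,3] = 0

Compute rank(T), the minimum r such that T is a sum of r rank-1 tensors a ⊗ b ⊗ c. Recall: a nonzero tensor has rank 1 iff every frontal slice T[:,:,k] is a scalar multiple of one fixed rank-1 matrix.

2

Lower bound: in the mode-1 unfolding of T (rows indexed by i, columns by (j,k)) the 2×2 minor on rows i ∈ {1, 2}, columns (j,k) ∈ {(1,1), (1,2)} is det [[-3, 4], [9, -2]] = -30 ≠ 0, so that unfolding has rank ≥ 2 and hence rank(T) ≥ 2 (CP rank is at least every unfolding rank, though it can be larger).
Upper bound: T[:,j,:] = b[j]·M for every slice, with b = [1, 1] and M = [[-3, 4, 0], [9, -2, 0]] (rows i, columns k).
Splitting M by its rows (i = 1, 2), M = [1, 0][-3, 4, 0]ᵀ + [0, 1][9, -2, 0]ᵀ.
Hence T = [1, 0] ⊗ [1, 1] ⊗ [-3, 4, 0] + [0, 1] ⊗ [1, 1] ⊗ [9, -2, 0], so rank(T) ≤ 2.
These bounds meet, so rank(T) = 2.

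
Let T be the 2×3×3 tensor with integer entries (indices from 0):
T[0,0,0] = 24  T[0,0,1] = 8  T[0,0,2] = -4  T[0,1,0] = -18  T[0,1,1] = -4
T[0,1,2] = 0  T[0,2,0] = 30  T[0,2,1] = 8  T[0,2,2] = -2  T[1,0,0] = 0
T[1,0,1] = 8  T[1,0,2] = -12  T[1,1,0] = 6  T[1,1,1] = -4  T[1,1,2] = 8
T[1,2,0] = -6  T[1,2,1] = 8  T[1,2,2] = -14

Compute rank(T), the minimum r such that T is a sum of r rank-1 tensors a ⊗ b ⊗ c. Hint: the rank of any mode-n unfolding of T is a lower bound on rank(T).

2

Lower bound: the mode-2 unfolding of T (rows indexed by j, columns by (i,k) = (0,0), (0,1), (0,2), (1,0), (1,1), (1,2)) is [[24, 8, -4, 0, 8, -12], [-18, -4, 0, 6, -4, 8], [30, 8, -2, -6, 8, -14]].
There the 2×2 minor on rows j ∈ {0, 1}, columns (i,k) ∈ {(0,0), (0,1)} is det [[24, 8], [-18, -4]] = 48 ≠ 0, so this unfolding has rank ≥ 2; CP rank is at least every unfolding rank, so rank(T) ≥ 2. (Flattening ranks never certify an upper bound on CP rank; for that we must actually write T with 2 rank-1 terms.)
Upper bound — finding two terms. Write S_k = T[:,:,k] for the frontal slices: S₀ = [[24, -18, 30], [0, 6, -6]], S₁ = [[8, -4, 8], [8, -4, 8]], S₂ = [[-4, 0, -2], [-12, 8, -14]].
If T = a₁ ⊗ b₁ ⊗ c₁ + a₂ ⊗ b₂ ⊗ c₂ then each S_k = c₁[k]·a₁b₁ᵀ + c₂[k]·a₂b₂ᵀ. S₀ and S₁ are linearly independent, so a₁b₁ᵀ and a₂b₂ᵀ must span the same plane of matrices: they are the rank-1 matrices of the form x·S₀ + y·S₁.
The 2×2 minor of x·S₀ + y·S₁ on rows {0,1}, columns {0,1} is 144·x² + 96·xy = 48·(3·x + 2·y)(x), vanishing at (x:y) = (2:-3) and (0:1).
M₁ = 2·S₀ − 3·S₁ = [[24, -24, 36], [-24, 24, -36]] = 12·(1, -1)(2, -2, 3)ᵀ and M₂ = S₁ = [[8, -4, 8], [8, -4, 8]] = 4·(1, 1)(2, -1, 2)ᵀ, so take a₁ = (1, -1), b₁ = (2, -2, 3), a₂ = (1, 1), b₂ = (2, -1, 2).
Each slice is an integer combination of E₁ = a₁b₁ᵀ and E₂ = a₂b₂ᵀ: S₀ = 6·E₁ + 6·E₂, S₁ = 4·E₂, S₂ = 2·E₁ − 4·E₂; reading off coefficients, c₁ = (6, 0, 2) and c₂ = (6, 4, -4).
Hence T = (1, -1) ⊗ (2, -2, 3) ⊗ (6, 0, 2) + (1, 1) ⊗ (2, -1, 2) ⊗ (6, 4, -4), so rank(T) ≤ 2.
These bounds meet, so rank(T) = 2.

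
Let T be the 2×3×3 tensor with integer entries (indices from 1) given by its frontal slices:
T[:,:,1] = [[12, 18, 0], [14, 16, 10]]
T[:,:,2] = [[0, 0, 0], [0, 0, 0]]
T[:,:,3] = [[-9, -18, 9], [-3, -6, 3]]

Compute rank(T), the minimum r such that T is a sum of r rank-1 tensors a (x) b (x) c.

2

Lower bound: the mode-3 unfolding of T (rows indexed by k, columns by (i,j) = (1,1), (1,2), (1,3), (2,1), (2,2), (2,3)) is [[12, 18, 0, 14, 16, 10], [0, 0, 0, 0, 0, 0], [-9, -18, 9, -3, -6, 3]].
There the 2×2 minor on rows k ∈ {1, 3}, columns (i,j) ∈ {(1,1), (1,2)} is det [[12, 18], [-9, -18]] = -54 ≠ 0, so this unfolding has rank ≥ 2; CP rank is at least every unfolding rank, so rank(T) ≥ 2. (Flattening ranks never certify an upper bound on CP rank; for that we must actually write T with 2 rank-1 terms.)
Upper bound — finding two terms. Write S_k = T[:,:,k] for the frontal slices: S₁ = [[12, 18, 0], [14, 16, 10]], S₂ = [[0, 0, 0], [0, 0, 0]], S₃ = [[-9, -18, 9], [-3, -6, 3]].
If T = a₁ (x) b₁ (x) c₁ + a₂ (x) b₂ (x) c₂ then each S_k = c₁[k]·a₁b₁ᵀ + c₂[k]·a₂b₂ᵀ. S₁ and S₃ are linearly independent, so a₁b₁ᵀ and a₂b₂ᵀ must span the same plane of matrices: they are the rank-1 matrices of the form x·S₁ + y·S₃.
The 2×2 minor of x·S₁ + y·S₃ on rows {1,2}, columns {1,2} is −60·x² + 90·xy = (-30)·(2·x − 3·y)(x), vanishing at (x:y) = (3:2) and (0:1).
M₁ = 3·S₁ + 2·S₃ = [[18, 18, 18], [36, 36, 36]] = 18·[1, 2][1, 1, 1]ᵀ and M₂ = S₃ = [[-9, -18, 9], [-3, -6, 3]] = (-3)·[3, 1][1, 2, -1]ᵀ, so take a₁ = [1, 2], b₁ = [1, 1, 1], a₂ = [3, 1], b₂ = [1, 2, -1].
Each slice is an integer combination of E₁ = a₁b₁ᵀ and E₂ = a₂b₂ᵀ: S₁ = 6·E₁ + 2·E₂, S₂ = 0, S₃ = −3·E₂; reading off coefficients, c₁ = [6, 0, 0] and c₂ = [2, 0, -3].
Hence T = [1, 2] (x) [1, 1, 1] (x) [6, 0, 0] + [3, 1] (x) [1, 2, -1] (x) [2, 0, -3], so rank(T) ≤ 2.
These bounds meet, so rank(T) = 2.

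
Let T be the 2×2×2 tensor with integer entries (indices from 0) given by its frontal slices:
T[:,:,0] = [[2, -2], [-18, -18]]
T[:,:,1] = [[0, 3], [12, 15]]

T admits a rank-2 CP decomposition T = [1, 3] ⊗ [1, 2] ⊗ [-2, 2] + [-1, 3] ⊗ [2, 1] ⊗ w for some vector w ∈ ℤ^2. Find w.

Subtract the known terms from T to get the rank-1 residual R = [-1, 3] ⊗ [2, 1] ⊗ w, so R[i,j,k] = a[i]·b[j]·w[k]. Pick indices with nonzero a[0]·b[0] = (-1)·(2) = -2. Only the fibre through (0,0,·) is needed: R[0,0,:] = T[0,0,:] − Σₗ aₗ[0]bₗ[0]cₗ = [2, 0] − (1)·(1)·[-2, 2] = [4, -2]. Then w[k] = R[0,0,k] / -2 for each k, giving w = [4, -2] / -2 = [-2, 1].

w = [-2, 1]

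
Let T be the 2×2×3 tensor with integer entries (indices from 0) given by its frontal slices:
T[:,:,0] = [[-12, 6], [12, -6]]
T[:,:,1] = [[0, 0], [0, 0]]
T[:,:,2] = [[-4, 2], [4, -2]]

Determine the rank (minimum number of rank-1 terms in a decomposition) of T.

1

Lower bound: T ≠ 0 (e.g. T[0,0,0] = -12), so rank(T) ≥ 1.
Upper bound: if T = a ⊗ b ⊗ c then every fibre of T is a multiple of the corresponding factor, so read the factors off the fibres through the nonzero entry T[0,0,0] = -12.
The mode-1 fibre T[:,0,0] = [-12, 12] gives a = [1, -1] (primitive direction); the mode-2 fibre T[0,:,0] = [-12, 6] gives b = [2, -1]; then c[k] = T[0,0,k] / (a[0]·b[0]) = [-12, 0, -4] / 2 = [-6, 0, -2].
Expanding [1, -1] ⊗ [2, -1] ⊗ [-6, 0, -2] reproduces all 12 entries of T, so T = [1, -1] ⊗ [2, -1] ⊗ [-6, 0, -2] and rank(T) ≤ 1.
These bounds meet, so rank(T) = 1.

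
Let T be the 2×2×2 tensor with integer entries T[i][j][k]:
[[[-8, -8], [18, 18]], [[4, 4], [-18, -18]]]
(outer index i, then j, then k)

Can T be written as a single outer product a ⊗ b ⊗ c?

The mode-2 unfolding of T (rows indexed by j, columns by (i,k) = (0,0), (0,1), (1,0), (1,1)) is [[-8, -8, 4, 4], [18, 18, -18, -18]].
There the 2×2 minor on rows j ∈ {0, 1}, columns (i,k) ∈ {(0,0), (1,0)} is det [[-8, 4], [18, -18]] = 72 ≠ 0, so this unfolding has rank ≥ 2; CP rank is at least every unfolding rank, so rank(T) ≥ 2.
In particular rank(T) ≥ 2 > 1, so T is not rank-1.

No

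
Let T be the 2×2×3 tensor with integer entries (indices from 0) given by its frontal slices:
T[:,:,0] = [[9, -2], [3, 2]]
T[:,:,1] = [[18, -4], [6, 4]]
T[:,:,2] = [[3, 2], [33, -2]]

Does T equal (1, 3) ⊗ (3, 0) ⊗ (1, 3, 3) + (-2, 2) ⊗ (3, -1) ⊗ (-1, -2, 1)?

No

Reconstruct entry (0,0,1) from the claimed factors: Σₗ aₗ[0]bₗ[0]cₗ[1] = (1)·(3)·(3) + (-2)·(3)·(-2) = 21, but T[0,0,1] = 18. The claim is false.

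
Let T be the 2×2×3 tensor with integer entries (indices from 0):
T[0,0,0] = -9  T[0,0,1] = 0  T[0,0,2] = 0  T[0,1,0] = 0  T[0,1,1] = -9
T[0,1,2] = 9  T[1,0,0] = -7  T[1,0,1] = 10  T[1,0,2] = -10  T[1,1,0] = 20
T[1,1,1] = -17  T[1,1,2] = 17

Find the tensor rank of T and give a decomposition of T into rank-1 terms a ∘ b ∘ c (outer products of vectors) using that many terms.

rank(T) = 2

Lower bound: the mode-3 unfolding of T (rows indexed by k, columns by (i,j) = (0,0), (0,1), (1,0), (1,1)) is [[-9, 0, -7, 20], [0, -9, 10, -17], [0, 9, -10, 17]].
There the 2×2 minor on rows k ∈ {0, 1}, columns (i,j) ∈ {(0,0), (0,1)} is det [[-9, 0], [0, -9]] = 81 ≠ 0, so this unfolding has rank ≥ 2; CP rank is at least every unfolding rank, so rank(T) ≥ 2. (This is only a lower bound: in general the CP rank may exceed every unfolding rank, so we still need to exhibit 2 rank-1 terms summing to T.)
Upper bound — finding two terms. Write S_k = T[:,:,k] for the frontal slices: S₀ = [[-9, 0], [-7, 20]], S₁ = [[0, -9], [10, -17]], S₂ = [[0, 9], [-10, 17]].
If T = a₁ ∘ b₁ ∘ c₁ + a₂ ∘ b₂ ∘ c₂ then each S_k = c₁[k]·a₁b₁ᵀ + c₂[k]·a₂b₂ᵀ. S₀ and S₁ are linearly independent, so a₁b₁ᵀ and a₂b₂ᵀ must span the same plane of matrices: they are the rank-1 matrices of the form x·S₀ + y·S₁.
det(x·S₀ + y·S₁) is −180·x² + 90·xy + 90·y² = (-90)·(x − y)(2·x + y), vanishing at (x:y) = (1:1) and (1:-2).
M₁ = S₀ + S₁ = [[-9, -9], [3, 3]] = (-3)·[3, -1][1, 1]ᵀ and M₂ = S₀ − 2·S₁ = [[-9, 18], [-27, 54]] = (-9)·[1, 3][1, -2]ᵀ, so take a₁ = [3, -1], b₁ = [1, 1], a₂ = [1, 3], b₂ = [1, -2].
Each slice is an integer combination of E₁ = a₁b₁ᵀ and E₂ = a₂b₂ᵀ: S₀ = −2·E₁ − 3·E₂, S₁ = −E₁ + 3·E₂, S₂ = E₁ − 3·E₂; reading off coefficients, c₁ = [-2, -1, 1] and c₂ = [-3, 3, -3].
Hence T = [3, -1] ∘ [1, 1] ∘ [-2, -1, 1] + [1, 3] ∘ [1, -2] ∘ [-3, 3, -3], so rank(T) ≤ 2.
These bounds meet, so rank(T) = 2.
Check entry T[1,0,0] = -7: (-1)·(1)·(-2) + (3)·(1)·(-3) = -7.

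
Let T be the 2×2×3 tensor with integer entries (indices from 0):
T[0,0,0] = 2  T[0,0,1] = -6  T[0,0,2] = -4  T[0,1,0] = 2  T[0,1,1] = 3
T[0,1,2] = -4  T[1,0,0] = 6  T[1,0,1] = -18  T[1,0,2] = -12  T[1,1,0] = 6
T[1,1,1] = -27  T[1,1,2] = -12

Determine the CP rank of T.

Lower bound: in the mode-1 unfolding of T (rows indexed by i, columns by (j,k)) the 2×2 minor on rows i ∈ {0, 1}, columns (j,k) ∈ {(0,0), (1,1)} is det [[2, 3], [6, -27]] = -72 ≠ 0, so that unfolding has rank ≥ 2 and hence rank(T) ≥ 2 (CP rank is at least every unfolding rank, though it can be larger).
Upper bound: with S_k = T[:,:,k], the two rank-1 terms a₁b₁ᵀ, a₂b₂ᵀ are the rank-1 members of the pencil x·S₀ + y·S₁.
det(x·S₀ + y·S₁) is −72·xy + 216·y² = (-72)·(x − 3·y)(y), vanishing at (x:y) = (3:1) and (1:0).
M₁ = 3·S₀ + S₁ = [[0, 9], [0, -9]] = 9·(1, -1)(0, 1)ᵀ and M₂ = S₀ = [[2, 2], [6, 6]] = 2·(1, 3)(1, 1)ᵀ, so take a₁ = (1, -1), b₁ = (0, 1), a₂ = (1, 3), b₂ = (1, 1).
Each slice is an integer combination of E₁ = a₁b₁ᵀ and E₂ = a₂b₂ᵀ: S₀ = 2·E₂, S₁ = 9·E₁ − 6·E₂, S₂ = −4·E₂; reading off coefficients, c₁ = (0, 9, 0) and c₂ = (2, -6, -4).
Hence T = (1, -1) ⊗ (0, 1) ⊗ (0, 9, 0) + (1, 3) ⊗ (1, 1) ⊗ (2, -6, -4), so rank(T) ≤ 2.
These bounds meet, so rank(T) = 2.

2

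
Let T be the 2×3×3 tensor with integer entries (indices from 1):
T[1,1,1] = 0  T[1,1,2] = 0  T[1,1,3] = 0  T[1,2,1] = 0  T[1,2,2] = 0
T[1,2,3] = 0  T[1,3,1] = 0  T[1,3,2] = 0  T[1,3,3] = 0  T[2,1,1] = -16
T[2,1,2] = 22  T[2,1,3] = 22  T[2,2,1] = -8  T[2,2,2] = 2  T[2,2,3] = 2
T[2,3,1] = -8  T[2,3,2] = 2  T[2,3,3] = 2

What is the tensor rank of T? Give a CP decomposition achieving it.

rank(T) = 2

Lower bound: the mode-3 unfolding of T (rows indexed by k, columns by (i,j) = (1,1), (1,2), (1,3), (2,1), (2,2), (2,3)) is [[0, 0, 0, -16, -8, -8], [0, 0, 0, 22, 2, 2], [0, 0, 0, 22, 2, 2]].
There the 2×2 minor on rows k ∈ {1, 2}, columns (i,j) ∈ {(2,1), (2,2)} is det [[-16, -8], [22, 2]] = 144 ≠ 0, so this unfolding has rank ≥ 2; CP rank is at least every unfolding rank, so rank(T) ≥ 2. (This is only a lower bound: in general the CP rank may exceed every unfolding rank, so we still need to exhibit 2 rank-1 terms summing to T.)
Upper bound — finding two terms. Every mode-1 slice of T is a multiple of one matrix: T[i,:,:] = a[i]·M with a = [0, 1] and M = [[-16, 22, 22], [-8, 2, 2], [-8, 2, 2]] (rows indexed by j, columns by k). So it suffices to write M as a sum of two rank-1 matrices.
The rows of M satisfy (row 2) = (row 3), so splitting by rows, M = [1, 0, 0][-16, 22, 22]ᵀ + [0, 1, 1][-8, 2, 2]ᵀ.
Hence T = [0, 1] (x) [1, 0, 0] (x) [-16, 22, 22] + [0, 1] (x) [0, 1, 1] (x) [-8, 2, 2], so rank(T) ≤ 2.
These bounds meet, so rank(T) = 2.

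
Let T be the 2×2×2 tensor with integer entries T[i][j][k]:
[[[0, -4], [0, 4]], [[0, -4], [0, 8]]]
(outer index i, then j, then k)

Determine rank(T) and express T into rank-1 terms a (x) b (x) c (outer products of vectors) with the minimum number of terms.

Lower bound: in the mode-1 unfolding of T (rows indexed by i, columns by (j,k)) the 2×2 minor on rows i ∈ {0, 1}, columns (j,k) ∈ {(0,1), (1,1)} is det [[-4, 4], [-4, 8]] = -16 ≠ 0, so that unfolding has rank ≥ 2 and hence rank(T) ≥ 2 (CP rank is at least every unfolding rank, though it can be larger).
Upper bound: T[:,:,k] = c[k]·M for every slice, with c = [0, 1] and M = [[-4, 4], [-4, 8]] (rows i, columns j).
Splitting M by its rows (i = 0, 1), M = [1, 0][-4, 4]ᵀ + [0, 1][-4, 8]ᵀ.
Hence T = [1, 0] (x) [-4, 4] (x) [0, 1] + [0, 1] (x) [-4, 8] (x) [0, 1], so rank(T) ≤ 2.
These bounds meet, so rank(T) = 2.

rank(T) = 2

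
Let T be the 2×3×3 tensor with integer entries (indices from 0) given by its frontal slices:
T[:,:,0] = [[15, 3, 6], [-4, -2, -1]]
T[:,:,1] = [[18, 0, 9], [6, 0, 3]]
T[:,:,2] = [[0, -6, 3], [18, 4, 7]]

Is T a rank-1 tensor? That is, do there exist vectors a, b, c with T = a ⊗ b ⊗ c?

No

The mode-1 unfolding of T (rows indexed by i, columns by (j,k) = (0,0), (0,1), (0,2), (1,0), (1,1), (1,2), (2,0), (2,1), (2,2)) is [[15, 18, 0, 3, 0, -6, 6, 9, 3], [-4, 6, 18, -2, 0, 4, -1, 3, 7]].
There the 2×2 minor on rows i ∈ {0, 1}, columns (j,k) ∈ {(0,0), (0,1)} is det [[15, 18], [-4, 6]] = 162 ≠ 0, so this unfolding has rank ≥ 2; CP rank is at least every unfolding rank, so rank(T) ≥ 2.
In particular rank(T) ≥ 2 > 1, so T is not rank-1.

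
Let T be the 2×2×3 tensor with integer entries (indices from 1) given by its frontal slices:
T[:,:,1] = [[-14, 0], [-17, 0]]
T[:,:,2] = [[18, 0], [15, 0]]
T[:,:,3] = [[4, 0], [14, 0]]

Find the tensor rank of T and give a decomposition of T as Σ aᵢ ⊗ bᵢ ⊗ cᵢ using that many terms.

rank(T) = 2

Lower bound: the mode-1 unfolding of T (rows indexed by i, columns by (j,k) = (1,1), (1,2), (1,3), (2,1), (2,2), (2,3)) is [[-14, 18, 4, 0, 0, 0], [-17, 15, 14, 0, 0, 0]].
There the 2×2 minor on rows i ∈ {1, 2}, columns (j,k) ∈ {(1,1), (1,2)} is det [[-14, 18], [-17, 15]] = 96 ≠ 0, so this unfolding has rank ≥ 2; CP rank is at least every unfolding rank, so rank(T) ≥ 2. (Flattening ranks never certify an upper bound on CP rank; for that we must actually write T with 2 rank-1 terms.)
Upper bound — finding two terms. Every mode-2 slice of T is a multiple of one matrix: T[:,j,:] = b[j]·M with b = [1, 0] and M = [[-14, 18, 4], [-17, 15, 14]] (rows indexed by i, columns by k). So it suffices to write M as a sum of two rank-1 matrices.
Splitting M by its rows (i = 1, 2), M = [1, 0][-14, 18, 4]ᵀ + [0, 1][-17, 15, 14]ᵀ.
Hence T = [1, 0] ⊗ [1, 0] ⊗ [-14, 18, 4] + [0, 1] ⊗ [1, 0] ⊗ [-17, 15, 14], so rank(T) ≤ 2.
These bounds meet, so rank(T) = 2.
Check entry T[2,1,3] = 14: (0)·(1)·(4) + (1)·(1)·(14) = 14.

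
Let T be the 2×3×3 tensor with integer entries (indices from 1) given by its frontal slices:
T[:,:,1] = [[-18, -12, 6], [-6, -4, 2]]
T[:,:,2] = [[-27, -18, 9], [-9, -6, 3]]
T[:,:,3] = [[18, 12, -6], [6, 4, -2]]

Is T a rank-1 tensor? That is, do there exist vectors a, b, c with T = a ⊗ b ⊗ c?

Yes

If T = a ⊗ b ⊗ c then every fibre of T is a multiple of the corresponding factor, so read the factors off the fibres through the nonzero entry T[1,1,1] = -18.
The mode-1 fibre T[:,1,1] = [-18, -6] gives a = [3, 1] (primitive direction); the mode-2 fibre T[1,:,1] = [-18, -12, 6] gives b = [3, 2, -1]; then c[k] = T[1,1,k] / (a[1]·b[1]) = [-18, -27, 18] / 9 = [-2, -3, 2].
Expanding [3, 1] ⊗ [3, 2, -1] ⊗ [-2, -3, 2] reproduces all 18 entries of T, so T = [3, 1] ⊗ [3, 2, -1] ⊗ [-2, -3, 2] and rank(T) ≤ 1.
Equivalently every frontal slice T[:,:,k] is c[k] times the rank-1 matrix [3, 1] ⊗ [3, 2, -1]. So T has rank 1 (it is nonzero).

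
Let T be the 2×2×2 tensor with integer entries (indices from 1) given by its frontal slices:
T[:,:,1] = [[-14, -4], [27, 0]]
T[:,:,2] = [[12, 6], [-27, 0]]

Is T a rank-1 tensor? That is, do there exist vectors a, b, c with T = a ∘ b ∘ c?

No

The mode-3 unfolding of T (rows indexed by k, columns by (i,j) = (1,1), (1,2), (2,1), (2,2)) is [[-14, -4, 27, 0], [12, 6, -27, 0]].
There the 2×2 minor on rows k ∈ {1, 2}, columns (i,j) ∈ {(1,1), (1,2)} is det [[-14, -4], [12, 6]] = -36 ≠ 0, so this unfolding has rank ≥ 2; CP rank is at least every unfolding rank, so rank(T) ≥ 2.
In particular rank(T) ≥ 2 > 1, so T is not rank-1.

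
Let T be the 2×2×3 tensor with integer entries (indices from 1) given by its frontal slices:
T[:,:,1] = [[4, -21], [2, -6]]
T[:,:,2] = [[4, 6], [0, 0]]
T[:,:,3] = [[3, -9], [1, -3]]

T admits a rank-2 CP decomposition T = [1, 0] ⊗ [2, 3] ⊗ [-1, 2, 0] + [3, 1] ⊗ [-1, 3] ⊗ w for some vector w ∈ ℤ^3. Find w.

Subtract the known terms from T to get the rank-1 residual R = [3, 1] ⊗ [-1, 3] ⊗ w, so R[i,j,k] = a[i]·b[j]·w[k]. Pick indices with nonzero a[1]·b[1] = (3)·(-1) = -3. Only the fibre through (1,1,·) is needed: R[1,1,:] = T[1,1,:] − Σₗ aₗ[1]bₗ[1]cₗ = [4, 4, 3] − (1)·(2)·[-1, 2, 0] = [6, 0, 3]. Then w[k] = R[1,1,k] / -3 for each k, giving w = [6, 0, 3] / -3 = [-2, 0, -1].

w = [-2, 0, -1]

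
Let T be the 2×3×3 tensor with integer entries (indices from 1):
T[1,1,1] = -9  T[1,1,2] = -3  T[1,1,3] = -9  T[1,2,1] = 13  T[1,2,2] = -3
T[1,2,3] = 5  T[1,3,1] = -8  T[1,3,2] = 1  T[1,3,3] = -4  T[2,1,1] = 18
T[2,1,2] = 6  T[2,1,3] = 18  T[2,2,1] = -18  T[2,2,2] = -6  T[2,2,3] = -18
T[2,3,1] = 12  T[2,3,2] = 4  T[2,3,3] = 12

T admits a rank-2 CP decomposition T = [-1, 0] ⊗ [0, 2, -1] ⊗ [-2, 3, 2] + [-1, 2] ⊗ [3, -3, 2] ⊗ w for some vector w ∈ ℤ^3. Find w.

w = [3, 1, 3]

Subtract the known terms from T to get the rank-1 residual R = [-1, 2] ⊗ [3, -3, 2] ⊗ w, so R[i,j,k] = a[i]·b[j]·w[k]. Pick indices with nonzero a[1]·b[1] = (-1)·(3) = -3. Only the fibre through (1,1,·) is needed: R[1,1,:] = T[1,1,:] − Σₗ aₗ[1]bₗ[1]cₗ = [-9, -3, -9] − (-1)·(0)·[-2, 3, 2] = [-9, -3, -9]. Then w[k] = R[1,1,k] / -3 for each k, giving w = [-9, -3, -9] / -3 = [3, 1, 3].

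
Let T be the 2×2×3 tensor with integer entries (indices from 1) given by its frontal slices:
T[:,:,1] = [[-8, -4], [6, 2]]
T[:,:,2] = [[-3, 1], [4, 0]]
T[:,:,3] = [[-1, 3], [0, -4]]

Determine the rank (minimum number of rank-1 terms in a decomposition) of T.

3

Lower bound: the mode-3 unfolding of T (rows indexed by k, columns by (i,j) = (1,1), (1,2), (2,1), (2,2)) is [[-8, -4, 6, 2], [-3, 1, 4, 0], [-1, 3, 0, -4]].
There the 3×3 minor on rows k ∈ {1, 2, 3}, columns (i,j) ∈ {(1,1), (1,2), (2,1)} is det [[-8, -4, 6], [-3, 1, 4], [-1, 3, 0]] = 64 ≠ 0, so this unfolding has rank ≥ 3; CP rank is at least every unfolding rank, so rank(T) ≥ 3. (Flattening ranks never certify an upper bound on CP rank; for that we must actually write T with 3 rank-1 terms.)
Upper bound: T is a sum of 3 rank-1 terms, T = [1, -2] ⊗ [1, 1] ⊗ [-2, -1, 1] + [1, -1] ⊗ [1, -1] ⊗ [-2, -2, -2] + [1, 0] ⊗ [1, 1] ⊗ [-4, 0, 0] (one valid choice — decompositions are not unique — normalised so each a, b is primitive with positive first nonzero entry; check it by expanding all entries), so rank(T) ≤ 3.
These bounds meet, so rank(T) = 3.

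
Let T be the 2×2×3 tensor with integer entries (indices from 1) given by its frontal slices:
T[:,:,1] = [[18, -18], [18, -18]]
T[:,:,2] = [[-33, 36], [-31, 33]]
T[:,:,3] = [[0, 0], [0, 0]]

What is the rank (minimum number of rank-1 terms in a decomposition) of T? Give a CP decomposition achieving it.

rank(T) = 2

Lower bound: in the mode-1 unfolding of T (rows indexed by i, columns by (j,k)) the 2×2 minor on rows i ∈ {1, 2}, columns (j,k) ∈ {(1,1), (1,2)} is det [[18, -33], [18, -31]] = 36 ≠ 0, so that unfolding has rank ≥ 2 and hence rank(T) ≥ 2 (CP rank is at least every unfolding rank, though it can be larger).
Upper bound: with S_k = T[:,:,k], the two rank-1 terms a₁b₁ᵀ, a₂b₂ᵀ are the rank-1 members of the pencil x·S₁ + y·S₂.
det(x·S₁ + y·S₂) is −18·xy + 27·y² = (-9)·(2·x − 3·y)(y), vanishing at (x:y) = (3:2) and (1:0).
M₁ = 3·S₁ + 2·S₂ = [[-12, 18], [-8, 12]] = (-2)·[3, 2][2, -3]ᵀ and M₂ = S₁ = [[18, -18], [18, -18]] = 18·[1, 1][1, -1]ᵀ, so take a₁ = [3, 2], b₁ = [2, -3], a₂ = [1, 1], b₂ = [1, -1].
Each slice is an integer combination of E₁ = a₁b₁ᵀ and E₂ = a₂b₂ᵀ: S₁ = 18·E₂, S₂ = −E₁ − 27·E₂, S₃ = 0; reading off coefficients, c₁ = [0, -1, 0] and c₂ = [18, -27, 0].
Hence T = [3, 2] ⊗ [2, -3] ⊗ [0, -1, 0] + [1, 1] ⊗ [1, -1] ⊗ [18, -27, 0], so rank(T) ≤ 2.
These bounds meet, so rank(T) = 2.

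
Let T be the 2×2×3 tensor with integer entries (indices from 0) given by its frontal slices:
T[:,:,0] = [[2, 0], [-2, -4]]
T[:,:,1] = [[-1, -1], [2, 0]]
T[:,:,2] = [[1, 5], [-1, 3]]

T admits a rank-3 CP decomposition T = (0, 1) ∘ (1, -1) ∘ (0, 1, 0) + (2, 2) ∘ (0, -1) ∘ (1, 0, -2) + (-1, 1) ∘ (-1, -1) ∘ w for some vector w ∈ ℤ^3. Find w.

Subtract the known terms from T to get the rank-1 residual R = (-1, 1) ∘ (-1, -1) ∘ w, so R[i,j,k] = a[i]·b[j]·w[k]. Pick indices with nonzero a[0]·b[0] = (-1)·(-1) = 1. Only the fibre through (0,0,·) is needed: R[0,0,:] = T[0,0,:] − Σₗ aₗ[0]bₗ[0]cₗ = [2, -1, 1] − (0)·(1)·(0, 1, 0) − (2)·(0)·(1, 0, -2) = [2, -1, 1]. Then w[k] = R[0,0,k] / 1 for each k, giving w = [2, -1, 1] / 1 = (2, -1, 1).

w = (2, -1, 1)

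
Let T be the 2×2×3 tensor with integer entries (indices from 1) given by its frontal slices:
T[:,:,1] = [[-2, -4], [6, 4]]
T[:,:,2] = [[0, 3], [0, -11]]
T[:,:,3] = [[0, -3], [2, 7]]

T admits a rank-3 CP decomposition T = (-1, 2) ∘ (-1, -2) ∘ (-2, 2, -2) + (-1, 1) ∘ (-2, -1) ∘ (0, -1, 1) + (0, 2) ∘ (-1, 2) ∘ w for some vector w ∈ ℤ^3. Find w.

w = (-1, -1, 0)

Subtract the known terms from T to get the rank-1 residual R = (0, 2) ∘ (-1, 2) ∘ w, so R[i,j,k] = a[i]·b[j]·w[k]. Pick indices with nonzero a[2]·b[1] = (2)·(-1) = -2. Only the fibre through (2,1,·) is needed: R[2,1,:] = T[2,1,:] − Σₗ aₗ[2]bₗ[1]cₗ = [6, 0, 2] − (2)·(-1)·(-2, 2, -2) − (1)·(-2)·(0, -1, 1) = [2, 2, 0]. Then w[k] = R[2,1,k] / -2 for each k, giving w = [2, 2, 0] / -2 = (-1, -1, 0).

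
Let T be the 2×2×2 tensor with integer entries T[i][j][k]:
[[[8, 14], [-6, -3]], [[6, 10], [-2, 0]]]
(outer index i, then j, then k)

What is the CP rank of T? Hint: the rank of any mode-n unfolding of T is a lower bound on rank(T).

2

Lower bound: the mode-3 unfolding of T (rows indexed by k, columns by (i,j) = (0,0), (0,1), (1,0), (1,1)) is [[8, -6, 6, -2], [14, -3, 10, 0]].
There the 2×2 minor on rows k ∈ {0, 1}, columns (i,j) ∈ {(0,0), (0,1)} is det [[8, -6], [14, -3]] = 60 ≠ 0, so this unfolding has rank ≥ 2; CP rank is at least every unfolding rank, so rank(T) ≥ 2. (Flattening ranks never certify an upper bound on CP rank; for that we must actually write T with 2 rank-1 terms.)
Upper bound — finding two terms. Write S_k = T[:,:,k] for the frontal slices: S₀ = [[8, -6], [6, -2]], S₁ = [[14, -3], [10, 0]].
If T = a₁ ⊗ b₁ ⊗ c₁ + a₂ ⊗ b₂ ⊗ c₂ then each S_k = c₁[k]·a₁b₁ᵀ + c₂[k]·a₂b₂ᵀ. S₀ and S₁ are linearly independent, so a₁b₁ᵀ and a₂b₂ᵀ must span the same plane of matrices: they are the rank-1 matrices of the form x·S₀ + y·S₁.
det(x·S₀ + y·S₁) is 20·x² + 50·xy + 30·y² = 10·(2·x + 3·y)(x + y), vanishing at (x:y) = (3:-2) and (1:-1).
M₁ = 3·S₀ − 2·S₁ = [[-4, -12], [-2, -6]] = (-2)·(2, 1)(1, 3)ᵀ and M₂ = S₀ − S₁ = [[-6, -3], [-4, -2]] = −(3, 2)(2, 1)ᵀ, so take a₁ = (2, 1), b₁ = (1, 3), a₂ = (3, 2), b₂ = (2, 1).
Each slice is an integer combination of E₁ = a₁b₁ᵀ and E₂ = a₂b₂ᵀ: S₀ = −2·E₁ + 2·E₂, S₁ = −2·E₁ + 3·E₂; reading off coefficients, c₁ = (-2, -2) and c₂ = (2, 3).
Hence T = (2, 1) ⊗ (1, 3) ⊗ (-2, -2) + (3, 2) ⊗ (2, 1) ⊗ (2, 3), so rank(T) ≤ 2.
These bounds meet, so rank(T) = 2.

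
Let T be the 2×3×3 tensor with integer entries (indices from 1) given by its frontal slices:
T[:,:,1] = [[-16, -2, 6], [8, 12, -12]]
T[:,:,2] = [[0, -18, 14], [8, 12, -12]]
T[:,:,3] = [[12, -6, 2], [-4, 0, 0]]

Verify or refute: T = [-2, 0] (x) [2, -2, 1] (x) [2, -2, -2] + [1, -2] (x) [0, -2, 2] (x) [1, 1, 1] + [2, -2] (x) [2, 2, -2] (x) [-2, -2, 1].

Reconstruct entrywise from the claimed factors. For example, T[1,3,3] = 2 and Σₗ aₗ[1]bₗ[3]cₗ[3] = (-2)·(1)·(-2) + (1)·(2)·(1) + (2)·(-2)·(1) = 2; checking all 18 entries, every one matches. The claim holds.

Yes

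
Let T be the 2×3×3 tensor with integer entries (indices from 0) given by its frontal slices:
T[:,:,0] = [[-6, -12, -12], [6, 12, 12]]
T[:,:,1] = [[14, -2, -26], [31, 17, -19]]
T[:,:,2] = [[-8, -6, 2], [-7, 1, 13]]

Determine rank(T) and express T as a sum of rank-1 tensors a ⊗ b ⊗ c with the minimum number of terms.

Lower bound: the mode-2 unfolding of T (rows indexed by j, columns by (i,k) = (0,0), (0,1), (0,2), (1,0), (1,1), (1,2)) is [[-6, 14, -8, 6, 31, -7], [-12, -2, -6, 12, 17, 1], [-12, -26, 2, 12, -19, 13]].
There the 2×2 minor on rows j ∈ {0, 1}, columns (i,k) ∈ {(0,0), (0,1)} is det [[-6, 14], [-12, -2]] = 180 ≠ 0, so this unfolding has rank ≥ 2; CP rank is at least every unfolding rank, so rank(T) ≥ 2. (Unfolding ranks only ever bound the CP rank from below — rank(T) can be strictly larger than all of them — so the matching upper bound has to come from an explicit 2-term decomposition.)
Upper bound — finding two terms. Write S_k = T[:,:,k] for the frontal slices: S₀ = [[-6, -12, -12], [6, 12, 12]], S₁ = [[14, -2, -26], [31, 17, -19]], S₂ = [[-8, -6, 2], [-7, 1, 13]].
If T = a₁ ⊗ b₁ ⊗ c₁ + a₂ ⊗ b₂ ⊗ c₂ then each S_k = c₁[k]·a₁b₁ᵀ + c₂[k]·a₂b₂ᵀ. S₀ and S₁ are linearly independent, so a₁b₁ᵀ and a₂b₂ᵀ must span the same plane of matrices: they are the rank-1 matrices of the form x·S₀ + y·S₁.
The 2×2 minor of x·S₀ + y·S₁ on rows {0,1}, columns {0,1} is 450·xy + 300·y² = 150·(3·x + 2·y)(y), vanishing at (x:y) = (2:-3) and (1:0).
M₁ = 2·S₀ − 3·S₁ = [[-54, -18, 54], [-81, -27, 81]] = (-9)·[2, 3][3, 1, -3]ᵀ and M₂ = S₀ = [[-6, -12, -12], [6, 12, 12]] = (-6)·[1, -1][1, 2, 2]ᵀ, so take a₁ = [2, 3], b₁ = [3, 1, -3], a₂ = [1, -1], b₂ = [1, 2, 2].
Each slice is an integer combination of E₁ = a₁b₁ᵀ and E₂ = a₂b₂ᵀ: S₀ = −6·E₂, S₁ = 3·E₁ − 4·E₂, S₂ = −E₁ − 2·E₂; reading off coefficients, c₁ = [0, 3, -1] and c₂ = [-6, -4, -2].
Hence T = [2, 3] ⊗ [3, 1, -3] ⊗ [0, 3, -1] + [1, -1] ⊗ [1, 2, 2] ⊗ [-6, -4, -2], so rank(T) ≤ 2.
These bounds meet, so rank(T) = 2.

rank(T) = 2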